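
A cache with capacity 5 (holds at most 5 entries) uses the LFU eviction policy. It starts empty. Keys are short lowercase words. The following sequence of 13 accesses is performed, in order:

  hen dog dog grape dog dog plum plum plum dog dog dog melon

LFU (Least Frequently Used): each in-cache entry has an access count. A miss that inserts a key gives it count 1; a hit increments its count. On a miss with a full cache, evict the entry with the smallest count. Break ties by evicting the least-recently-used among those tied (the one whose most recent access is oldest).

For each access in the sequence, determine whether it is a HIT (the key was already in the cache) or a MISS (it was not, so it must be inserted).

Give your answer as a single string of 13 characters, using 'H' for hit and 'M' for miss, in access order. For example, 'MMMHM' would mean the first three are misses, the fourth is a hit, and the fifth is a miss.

LFU simulation (capacity=5):
  1. access hen: MISS. Cache: [hen(c=1)]
  2. access dog: MISS. Cache: [hen(c=1) dog(c=1)]
  3. access dog: HIT, count now 2. Cache: [hen(c=1) dog(c=2)]
  4. access grape: MISS. Cache: [hen(c=1) grape(c=1) dog(c=2)]
  5. access dog: HIT, count now 3. Cache: [hen(c=1) grape(c=1) dog(c=3)]
  6. access dog: HIT, count now 4. Cache: [hen(c=1) grape(c=1) dog(c=4)]
  7. access plum: MISS. Cache: [hen(c=1) grape(c=1) plum(c=1) dog(c=4)]
  8. access plum: HIT, count now 2. Cache: [hen(c=1) grape(c=1) plum(c=2) dog(c=4)]
  9. access plum: HIT, count now 3. Cache: [hen(c=1) grape(c=1) plum(c=3) dog(c=4)]
  10. access dog: HIT, count now 5. Cache: [hen(c=1) grape(c=1) plum(c=3) dog(c=5)]
  11. access dog: HIT, count now 6. Cache: [hen(c=1) grape(c=1) plum(c=3) dog(c=6)]
  12. access dog: HIT, count now 7. Cache: [hen(c=1) grape(c=1) plum(c=3) dog(c=7)]
  13. access melon: MISS. Cache: [hen(c=1) grape(c=1) melon(c=1) plum(c=3) dog(c=7)]
Total: 8 hits, 5 misses, 0 evictions

Answer: MMHMHHMHHHHHM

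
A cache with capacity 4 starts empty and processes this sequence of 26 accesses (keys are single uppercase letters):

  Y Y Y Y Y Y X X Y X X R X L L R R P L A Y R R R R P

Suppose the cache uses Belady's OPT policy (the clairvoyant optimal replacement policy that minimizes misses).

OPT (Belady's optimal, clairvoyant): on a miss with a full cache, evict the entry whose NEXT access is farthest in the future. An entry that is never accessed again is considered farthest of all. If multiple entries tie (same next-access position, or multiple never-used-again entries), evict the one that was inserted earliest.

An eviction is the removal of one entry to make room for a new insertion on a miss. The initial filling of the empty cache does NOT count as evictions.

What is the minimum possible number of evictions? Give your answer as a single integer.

OPT (Belady) simulation (capacity=4):
  1. access Y: MISS. Cache: [Y]
  2. access Y: HIT. Next use of Y: step 3. Cache: [Y]
  3. access Y: HIT. Next use of Y: step 4. Cache: [Y]
  4. access Y: HIT. Next use of Y: step 5. Cache: [Y]
  5. access Y: HIT. Next use of Y: step 6. Cache: [Y]
  6. access Y: HIT. Next use of Y: step 9. Cache: [Y]
  7. access X: MISS. Cache: [Y X]
  8. access X: HIT. Next use of X: step 10. Cache: [Y X]
  9. access Y: HIT. Next use of Y: step 21. Cache: [Y X]
  10. access X: HIT. Next use of X: step 11. Cache: [Y X]
  11. access X: HIT. Next use of X: step 13. Cache: [Y X]
  12. access R: MISS. Cache: [Y X R]
  13. access X: HIT. Next use of X: never. Cache: [Y X R]
  14. access L: MISS. Cache: [Y X R L]
  15. access L: HIT. Next use of L: step 19. Cache: [Y X R L]
  16. access R: HIT. Next use of R: step 17. Cache: [Y X R L]
  17. access R: HIT. Next use of R: step 22. Cache: [Y X R L]
  18. access P: MISS, evict X (next use: never). Cache: [Y R L P]
  19. access L: HIT. Next use of L: never. Cache: [Y R L P]
  20. access A: MISS, evict L (next use: never). Cache: [Y R P A]
  21. access Y: HIT. Next use of Y: never. Cache: [Y R P A]
  22. access R: HIT. Next use of R: step 23. Cache: [Y R P A]
  23. access R: HIT. Next use of R: step 24. Cache: [Y R P A]
  24. access R: HIT. Next use of R: step 25. Cache: [Y R P A]
  25. access R: HIT. Next use of R: never. Cache: [Y R P A]
  26. access P: HIT. Next use of P: never. Cache: [Y R P A]
Total: 20 hits, 6 misses, 2 evictions

Answer: 2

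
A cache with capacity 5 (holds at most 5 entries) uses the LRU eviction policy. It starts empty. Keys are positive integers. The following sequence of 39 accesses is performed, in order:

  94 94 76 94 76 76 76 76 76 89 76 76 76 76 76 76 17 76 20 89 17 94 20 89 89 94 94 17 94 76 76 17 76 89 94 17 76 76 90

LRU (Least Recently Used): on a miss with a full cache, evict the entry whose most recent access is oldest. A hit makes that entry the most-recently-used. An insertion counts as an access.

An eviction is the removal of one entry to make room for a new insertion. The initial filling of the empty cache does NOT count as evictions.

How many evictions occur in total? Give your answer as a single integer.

Answer: 1

Derivation:
LRU simulation (capacity=5):
  1. access 94: MISS. Cache (LRU->MRU): [94]
  2. access 94: HIT. Cache (LRU->MRU): [94]
  3. access 76: MISS. Cache (LRU->MRU): [94 76]
  4. access 94: HIT. Cache (LRU->MRU): [76 94]
  5. access 76: HIT. Cache (LRU->MRU): [94 76]
  6. access 76: HIT. Cache (LRU->MRU): [94 76]
  7. access 76: HIT. Cache (LRU->MRU): [94 76]
  8. access 76: HIT. Cache (LRU->MRU): [94 76]
  9. access 76: HIT. Cache (LRU->MRU): [94 76]
  10. access 89: MISS. Cache (LRU->MRU): [94 76 89]
  11. access 76: HIT. Cache (LRU->MRU): [94 89 76]
  12. access 76: HIT. Cache (LRU->MRU): [94 89 76]
  13. access 76: HIT. Cache (LRU->MRU): [94 89 76]
  14. access 76: HIT. Cache (LRU->MRU): [94 89 76]
  15. access 76: HIT. Cache (LRU->MRU): [94 89 76]
  16. access 76: HIT. Cache (LRU->MRU): [94 89 76]
  17. access 17: MISS. Cache (LRU->MRU): [94 89 76 17]
  18. access 76: HIT. Cache (LRU->MRU): [94 89 17 76]
  19. access 20: MISS. Cache (LRU->MRU): [94 89 17 76 20]
  20. access 89: HIT. Cache (LRU->MRU): [94 17 76 20 89]
  21. access 17: HIT. Cache (LRU->MRU): [94 76 20 89 17]
  22. access 94: HIT. Cache (LRU->MRU): [76 20 89 17 94]
  23. access 20: HIT. Cache (LRU->MRU): [76 89 17 94 20]
  24. access 89: HIT. Cache (LRU->MRU): [76 17 94 20 89]
  25. access 89: HIT. Cache (LRU->MRU): [76 17 94 20 89]
  26. access 94: HIT. Cache (LRU->MRU): [76 17 20 89 94]
  27. access 94: HIT. Cache (LRU->MRU): [76 17 20 89 94]
  28. access 17: HIT. Cache (LRU->MRU): [76 20 89 94 17]
  29. access 94: HIT. Cache (LRU->MRU): [76 20 89 17 94]
  30. access 76: HIT. Cache (LRU->MRU): [20 89 17 94 76]
  31. access 76: HIT. Cache (LRU->MRU): [20 89 17 94 76]
  32. access 17: HIT. Cache (LRU->MRU): [20 89 94 76 17]
  33. access 76: HIT. Cache (LRU->MRU): [20 89 94 17 76]
  34. access 89: HIT. Cache (LRU->MRU): [20 94 17 76 89]
  35. access 94: HIT. Cache (LRU->MRU): [20 17 76 89 94]
  36. access 17: HIT. Cache (LRU->MRU): [20 76 89 94 17]
  37. access 76: HIT. Cache (LRU->MRU): [20 89 94 17 76]
  38. access 76: HIT. Cache (LRU->MRU): [20 89 94 17 76]
  39. access 90: MISS, evict 20. Cache (LRU->MRU): [89 94 17 76 90]
Total: 33 hits, 6 misses, 1 evictions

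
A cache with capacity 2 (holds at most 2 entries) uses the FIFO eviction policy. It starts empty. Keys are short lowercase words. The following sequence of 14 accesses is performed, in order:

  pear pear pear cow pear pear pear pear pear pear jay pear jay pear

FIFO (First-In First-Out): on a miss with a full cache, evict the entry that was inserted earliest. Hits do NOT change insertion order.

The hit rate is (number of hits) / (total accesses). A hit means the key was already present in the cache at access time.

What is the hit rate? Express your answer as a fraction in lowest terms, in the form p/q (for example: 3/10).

FIFO simulation (capacity=2):
  1. access pear: MISS. Cache (old->new): [pear]
  2. access pear: HIT. Cache (old->new): [pear]
  3. access pear: HIT. Cache (old->new): [pear]
  4. access cow: MISS. Cache (old->new): [pear cow]
  5. access pear: HIT. Cache (old->new): [pear cow]
  6. access pear: HIT. Cache (old->new): [pear cow]
  7. access pear: HIT. Cache (old->new): [pear cow]
  8. access pear: HIT. Cache (old->new): [pear cow]
  9. access pear: HIT. Cache (old->new): [pear cow]
  10. access pear: HIT. Cache (old->new): [pear cow]
  11. access jay: MISS, evict pear. Cache (old->new): [cow jay]
  12. access pear: MISS, evict cow. Cache (old->new): [jay pear]
  13. access jay: HIT. Cache (old->new): [jay pear]
  14. access pear: HIT. Cache (old->new): [jay pear]
Total: 10 hits, 4 misses, 2 evictions

Hit rate = 10/14 = 5/7

Answer: 5/7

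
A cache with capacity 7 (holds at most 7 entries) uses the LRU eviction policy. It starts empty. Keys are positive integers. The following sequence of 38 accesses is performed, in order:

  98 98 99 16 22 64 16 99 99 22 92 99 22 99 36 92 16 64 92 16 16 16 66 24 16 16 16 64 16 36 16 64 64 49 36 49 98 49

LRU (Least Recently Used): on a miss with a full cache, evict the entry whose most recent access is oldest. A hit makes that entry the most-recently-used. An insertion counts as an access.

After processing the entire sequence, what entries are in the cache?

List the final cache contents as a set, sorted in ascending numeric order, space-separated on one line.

Answer: 16 24 36 49 64 66 98

Derivation:
LRU simulation (capacity=7):
  1. access 98: MISS. Cache (LRU->MRU): [98]
  2. access 98: HIT. Cache (LRU->MRU): [98]
  3. access 99: MISS. Cache (LRU->MRU): [98 99]
  4. access 16: MISS. Cache (LRU->MRU): [98 99 16]
  5. access 22: MISS. Cache (LRU->MRU): [98 99 16 22]
  6. access 64: MISS. Cache (LRU->MRU): [98 99 16 22 64]
  7. access 16: HIT. Cache (LRU->MRU): [98 99 22 64 16]
  8. access 99: HIT. Cache (LRU->MRU): [98 22 64 16 99]
  9. access 99: HIT. Cache (LRU->MRU): [98 22 64 16 99]
  10. access 22: HIT. Cache (LRU->MRU): [98 64 16 99 22]
  11. access 92: MISS. Cache (LRU->MRU): [98 64 16 99 22 92]
  12. access 99: HIT. Cache (LRU->MRU): [98 64 16 22 92 99]
  13. access 22: HIT. Cache (LRU->MRU): [98 64 16 92 99 22]
  14. access 99: HIT. Cache (LRU->MRU): [98 64 16 92 22 99]
  15. access 36: MISS. Cache (LRU->MRU): [98 64 16 92 22 99 36]
  16. access 92: HIT. Cache (LRU->MRU): [98 64 16 22 99 36 92]
  17. access 16: HIT. Cache (LRU->MRU): [98 64 22 99 36 92 16]
  18. access 64: HIT. Cache (LRU->MRU): [98 22 99 36 92 16 64]
  19. access 92: HIT. Cache (LRU->MRU): [98 22 99 36 16 64 92]
  20. access 16: HIT. Cache (LRU->MRU): [98 22 99 36 64 92 16]
  21. access 16: HIT. Cache (LRU->MRU): [98 22 99 36 64 92 16]
  22. access 16: HIT. Cache (LRU->MRU): [98 22 99 36 64 92 16]
  23. access 66: MISS, evict 98. Cache (LRU->MRU): [22 99 36 64 92 16 66]
  24. access 24: MISS, evict 22. Cache (LRU->MRU): [99 36 64 92 16 66 24]
  25. access 16: HIT. Cache (LRU->MRU): [99 36 64 92 66 24 16]
  26. access 16: HIT. Cache (LRU->MRU): [99 36 64 92 66 24 16]
  27. access 16: HIT. Cache (LRU->MRU): [99 36 64 92 66 24 16]
  28. access 64: HIT. Cache (LRU->MRU): [99 36 92 66 24 16 64]
  29. access 16: HIT. Cache (LRU->MRU): [99 36 92 66 24 64 16]
  30. access 36: HIT. Cache (LRU->MRU): [99 92 66 24 64 16 36]
  31. access 16: HIT. Cache (LRU->MRU): [99 92 66 24 64 36 16]
  32. access 64: HIT. Cache (LRU->MRU): [99 92 66 24 36 16 64]
  33. access 64: HIT. Cache (LRU->MRU): [99 92 66 24 36 16 64]
  34. access 49: MISS, evict 99. Cache (LRU->MRU): [92 66 24 36 16 64 49]
  35. access 36: HIT. Cache (LRU->MRU): [92 66 24 16 64 49 36]
  36. access 49: HIT. Cache (LRU->MRU): [92 66 24 16 64 36 49]
  37. access 98: MISS, evict 92. Cache (LRU->MRU): [66 24 16 64 36 49 98]
  38. access 49: HIT. Cache (LRU->MRU): [66 24 16 64 36 98 49]
Total: 27 hits, 11 misses, 4 evictions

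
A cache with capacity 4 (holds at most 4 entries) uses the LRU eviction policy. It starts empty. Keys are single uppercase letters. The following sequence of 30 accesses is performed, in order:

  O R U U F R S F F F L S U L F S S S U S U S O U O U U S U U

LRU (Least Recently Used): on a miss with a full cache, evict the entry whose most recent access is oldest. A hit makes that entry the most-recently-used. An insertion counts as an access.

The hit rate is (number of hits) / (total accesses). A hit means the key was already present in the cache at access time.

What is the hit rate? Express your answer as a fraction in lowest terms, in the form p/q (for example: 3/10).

Answer: 11/15

Derivation:
LRU simulation (capacity=4):
  1. access O: MISS. Cache (LRU->MRU): [O]
  2. access R: MISS. Cache (LRU->MRU): [O R]
  3. access U: MISS. Cache (LRU->MRU): [O R U]
  4. access U: HIT. Cache (LRU->MRU): [O R U]
  5. access F: MISS. Cache (LRU->MRU): [O R U F]
  6. access R: HIT. Cache (LRU->MRU): [O U F R]
  7. access S: MISS, evict O. Cache (LRU->MRU): [U F R S]
  8. access F: HIT. Cache (LRU->MRU): [U R S F]
  9. access F: HIT. Cache (LRU->MRU): [U R S F]
  10. access F: HIT. Cache (LRU->MRU): [U R S F]
  11. access L: MISS, evict U. Cache (LRU->MRU): [R S F L]
  12. access S: HIT. Cache (LRU->MRU): [R F L S]
  13. access U: MISS, evict R. Cache (LRU->MRU): [F L S U]
  14. access L: HIT. Cache (LRU->MRU): [F S U L]
  15. access F: HIT. Cache (LRU->MRU): [S U L F]
  16. access S: HIT. Cache (LRU->MRU): [U L F S]
  17. access S: HIT. Cache (LRU->MRU): [U L F S]
  18. access S: HIT. Cache (LRU->MRU): [U L F S]
  19. access U: HIT. Cache (LRU->MRU): [L F S U]
  20. access S: HIT. Cache (LRU->MRU): [L F U S]
  21. access U: HIT. Cache (LRU->MRU): [L F S U]
  22. access S: HIT. Cache (LRU->MRU): [L F U S]
  23. access O: MISS, evict L. Cache (LRU->MRU): [F U S O]
  24. access U: HIT. Cache (LRU->MRU): [F S O U]
  25. access O: HIT. Cache (LRU->MRU): [F S U O]
  26. access U: HIT. Cache (LRU->MRU): [F S O U]
  27. access U: HIT. Cache (LRU->MRU): [F S O U]
  28. access S: HIT. Cache (LRU->MRU): [F O U S]
  29. access U: HIT. Cache (LRU->MRU): [F O S U]
  30. access U: HIT. Cache (LRU->MRU): [F O S U]
Total: 22 hits, 8 misses, 4 evictions

Hit rate = 22/30 = 11/15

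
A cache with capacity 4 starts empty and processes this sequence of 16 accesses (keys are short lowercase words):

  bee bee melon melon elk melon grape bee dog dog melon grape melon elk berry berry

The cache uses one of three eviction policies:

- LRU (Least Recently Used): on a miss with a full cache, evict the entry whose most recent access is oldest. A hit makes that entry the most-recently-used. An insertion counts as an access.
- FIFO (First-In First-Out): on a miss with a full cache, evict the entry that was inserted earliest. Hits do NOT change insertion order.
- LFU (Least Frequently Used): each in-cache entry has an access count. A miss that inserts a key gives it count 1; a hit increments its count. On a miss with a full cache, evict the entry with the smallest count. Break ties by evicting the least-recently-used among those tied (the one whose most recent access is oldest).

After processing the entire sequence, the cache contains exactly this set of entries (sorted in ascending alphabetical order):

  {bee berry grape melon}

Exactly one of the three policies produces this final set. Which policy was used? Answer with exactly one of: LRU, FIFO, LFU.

Simulating under each policy and comparing final sets:
  LRU: final set = {berry elk grape melon} -> differs
  FIFO: final set = {berry dog elk grape} -> differs
  LFU: final set = {bee berry grape melon} -> MATCHES target
Only LFU produces the target set.

Answer: LFU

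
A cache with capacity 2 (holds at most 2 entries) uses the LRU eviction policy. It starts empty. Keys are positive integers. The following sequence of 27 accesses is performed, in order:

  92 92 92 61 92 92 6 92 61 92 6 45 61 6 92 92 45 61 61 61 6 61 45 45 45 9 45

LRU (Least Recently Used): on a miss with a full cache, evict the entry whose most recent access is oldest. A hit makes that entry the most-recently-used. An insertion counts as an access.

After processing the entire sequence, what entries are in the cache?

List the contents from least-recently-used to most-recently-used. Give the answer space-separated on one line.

Answer: 9 45

Derivation:
LRU simulation (capacity=2):
  1. access 92: MISS. Cache (LRU->MRU): [92]
  2. access 92: HIT. Cache (LRU->MRU): [92]
  3. access 92: HIT. Cache (LRU->MRU): [92]
  4. access 61: MISS. Cache (LRU->MRU): [92 61]
  5. access 92: HIT. Cache (LRU->MRU): [61 92]
  6. access 92: HIT. Cache (LRU->MRU): [61 92]
  7. access 6: MISS, evict 61. Cache (LRU->MRU): [92 6]
  8. access 92: HIT. Cache (LRU->MRU): [6 92]
  9. access 61: MISS, evict 6. Cache (LRU->MRU): [92 61]
  10. access 92: HIT. Cache (LRU->MRU): [61 92]
  11. access 6: MISS, evict 61. Cache (LRU->MRU): [92 6]
  12. access 45: MISS, evict 92. Cache (LRU->MRU): [6 45]
  13. access 61: MISS, evict 6. Cache (LRU->MRU): [45 61]
  14. access 6: MISS, evict 45. Cache (LRU->MRU): [61 6]
  15. access 92: MISS, evict 61. Cache (LRU->MRU): [6 92]
  16. access 92: HIT. Cache (LRU->MRU): [6 92]
  17. access 45: MISS, evict 6. Cache (LRU->MRU): [92 45]
  18. access 61: MISS, evict 92. Cache (LRU->MRU): [45 61]
  19. access 61: HIT. Cache (LRU->MRU): [45 61]
  20. access 61: HIT. Cache (LRU->MRU): [45 61]
  21. access 6: MISS, evict 45. Cache (LRU->MRU): [61 6]
  22. access 61: HIT. Cache (LRU->MRU): [6 61]
  23. access 45: MISS, evict 6. Cache (LRU->MRU): [61 45]
  24. access 45: HIT. Cache (LRU->MRU): [61 45]
  25. access 45: HIT. Cache (LRU->MRU): [61 45]
  26. access 9: MISS, evict 61. Cache (LRU->MRU): [45 9]
  27. access 45: HIT. Cache (LRU->MRU): [9 45]
Total: 13 hits, 14 misses, 12 evictions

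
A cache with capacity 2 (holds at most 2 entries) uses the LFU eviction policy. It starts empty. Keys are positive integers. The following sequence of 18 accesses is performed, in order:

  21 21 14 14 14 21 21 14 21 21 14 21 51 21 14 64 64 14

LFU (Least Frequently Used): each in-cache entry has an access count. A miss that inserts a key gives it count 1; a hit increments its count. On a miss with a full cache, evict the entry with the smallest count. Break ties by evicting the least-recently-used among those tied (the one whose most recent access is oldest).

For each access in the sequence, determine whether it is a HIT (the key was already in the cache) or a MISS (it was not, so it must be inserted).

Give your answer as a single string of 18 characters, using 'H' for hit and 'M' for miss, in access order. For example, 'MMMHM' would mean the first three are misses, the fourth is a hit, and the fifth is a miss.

LFU simulation (capacity=2):
  1. access 21: MISS. Cache: [21(c=1)]
  2. access 21: HIT, count now 2. Cache: [21(c=2)]
  3. access 14: MISS. Cache: [14(c=1) 21(c=2)]
  4. access 14: HIT, count now 2. Cache: [21(c=2) 14(c=2)]
  5. access 14: HIT, count now 3. Cache: [21(c=2) 14(c=3)]
  6. access 21: HIT, count now 3. Cache: [14(c=3) 21(c=3)]
  7. access 21: HIT, count now 4. Cache: [14(c=3) 21(c=4)]
  8. access 14: HIT, count now 4. Cache: [21(c=4) 14(c=4)]
  9. access 21: HIT, count now 5. Cache: [14(c=4) 21(c=5)]
  10. access 21: HIT, count now 6. Cache: [14(c=4) 21(c=6)]
  11. access 14: HIT, count now 5. Cache: [14(c=5) 21(c=6)]
  12. access 21: HIT, count now 7. Cache: [14(c=5) 21(c=7)]
  13. access 51: MISS, evict 14(c=5). Cache: [51(c=1) 21(c=7)]
  14. access 21: HIT, count now 8. Cache: [51(c=1) 21(c=8)]
  15. access 14: MISS, evict 51(c=1). Cache: [14(c=1) 21(c=8)]
  16. access 64: MISS, evict 14(c=1). Cache: [64(c=1) 21(c=8)]
  17. access 64: HIT, count now 2. Cache: [64(c=2) 21(c=8)]
  18. access 14: MISS, evict 64(c=2). Cache: [14(c=1) 21(c=8)]
Total: 12 hits, 6 misses, 4 evictions

Answer: MHMHHHHHHHHHMHMMHM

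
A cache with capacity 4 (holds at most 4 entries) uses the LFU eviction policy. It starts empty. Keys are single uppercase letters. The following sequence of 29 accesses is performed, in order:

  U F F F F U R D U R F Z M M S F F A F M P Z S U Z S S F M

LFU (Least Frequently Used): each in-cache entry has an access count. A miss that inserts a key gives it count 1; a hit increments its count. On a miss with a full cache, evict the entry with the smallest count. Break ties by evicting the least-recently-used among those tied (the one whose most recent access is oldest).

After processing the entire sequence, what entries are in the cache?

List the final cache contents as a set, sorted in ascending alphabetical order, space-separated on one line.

LFU simulation (capacity=4):
  1. access U: MISS. Cache: [U(c=1)]
  2. access F: MISS. Cache: [U(c=1) F(c=1)]
  3. access F: HIT, count now 2. Cache: [U(c=1) F(c=2)]
  4. access F: HIT, count now 3. Cache: [U(c=1) F(c=3)]
  5. access F: HIT, count now 4. Cache: [U(c=1) F(c=4)]
  6. access U: HIT, count now 2. Cache: [U(c=2) F(c=4)]
  7. access R: MISS. Cache: [R(c=1) U(c=2) F(c=4)]
  8. access D: MISS. Cache: [R(c=1) D(c=1) U(c=2) F(c=4)]
  9. access U: HIT, count now 3. Cache: [R(c=1) D(c=1) U(c=3) F(c=4)]
  10. access R: HIT, count now 2. Cache: [D(c=1) R(c=2) U(c=3) F(c=4)]
  11. access F: HIT, count now 5. Cache: [D(c=1) R(c=2) U(c=3) F(c=5)]
  12. access Z: MISS, evict D(c=1). Cache: [Z(c=1) R(c=2) U(c=3) F(c=5)]
  13. access M: MISS, evict Z(c=1). Cache: [M(c=1) R(c=2) U(c=3) F(c=5)]
  14. access M: HIT, count now 2. Cache: [R(c=2) M(c=2) U(c=3) F(c=5)]
  15. access S: MISS, evict R(c=2). Cache: [S(c=1) M(c=2) U(c=3) F(c=5)]
  16. access F: HIT, count now 6. Cache: [S(c=1) M(c=2) U(c=3) F(c=6)]
  17. access F: HIT, count now 7. Cache: [S(c=1) M(c=2) U(c=3) F(c=7)]
  18. access A: MISS, evict S(c=1). Cache: [A(c=1) M(c=2) U(c=3) F(c=7)]
  19. access F: HIT, count now 8. Cache: [A(c=1) M(c=2) U(c=3) F(c=8)]
  20. access M: HIT, count now 3. Cache: [A(c=1) U(c=3) M(c=3) F(c=8)]
  21. access P: MISS, evict A(c=1). Cache: [P(c=1) U(c=3) M(c=3) F(c=8)]
  22. access Z: MISS, evict P(c=1). Cache: [Z(c=1) U(c=3) M(c=3) F(c=8)]
  23. access S: MISS, evict Z(c=1). Cache: [S(c=1) U(c=3) M(c=3) F(c=8)]
  24. access U: HIT, count now 4. Cache: [S(c=1) M(c=3) U(c=4) F(c=8)]
  25. access Z: MISS, evict S(c=1). Cache: [Z(c=1) M(c=3) U(c=4) F(c=8)]
  26. access S: MISS, evict Z(c=1). Cache: [S(c=1) M(c=3) U(c=4) F(c=8)]
  27. access S: HIT, count now 2. Cache: [S(c=2) M(c=3) U(c=4) F(c=8)]
  28. access F: HIT, count now 9. Cache: [S(c=2) M(c=3) U(c=4) F(c=9)]
  29. access M: HIT, count now 4. Cache: [S(c=2) U(c=4) M(c=4) F(c=9)]
Total: 16 hits, 13 misses, 9 evictions

Answer: F M S U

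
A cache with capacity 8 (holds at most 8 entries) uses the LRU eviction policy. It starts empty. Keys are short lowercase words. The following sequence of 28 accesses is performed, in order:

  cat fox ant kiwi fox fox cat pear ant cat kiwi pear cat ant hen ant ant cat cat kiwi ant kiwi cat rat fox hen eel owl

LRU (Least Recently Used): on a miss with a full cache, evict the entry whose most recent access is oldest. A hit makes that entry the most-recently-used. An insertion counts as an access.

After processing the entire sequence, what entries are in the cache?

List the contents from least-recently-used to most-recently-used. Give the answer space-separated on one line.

Answer: ant kiwi cat rat fox hen eel owl

Derivation:
LRU simulation (capacity=8):
  1. access cat: MISS. Cache (LRU->MRU): [cat]
  2. access fox: MISS. Cache (LRU->MRU): [cat fox]
  3. access ant: MISS. Cache (LRU->MRU): [cat fox ant]
  4. access kiwi: MISS. Cache (LRU->MRU): [cat fox ant kiwi]
  5. access fox: HIT. Cache (LRU->MRU): [cat ant kiwi fox]
  6. access fox: HIT. Cache (LRU->MRU): [cat ant kiwi fox]
  7. access cat: HIT. Cache (LRU->MRU): [ant kiwi fox cat]
  8. access pear: MISS. Cache (LRU->MRU): [ant kiwi fox cat pear]
  9. access ant: HIT. Cache (LRU->MRU): [kiwi fox cat pear ant]
  10. access cat: HIT. Cache (LRU->MRU): [kiwi fox pear ant cat]
  11. access kiwi: HIT. Cache (LRU->MRU): [fox pear ant cat kiwi]
  12. access pear: HIT. Cache (LRU->MRU): [fox ant cat kiwi pear]
  13. access cat: HIT. Cache (LRU->MRU): [fox ant kiwi pear cat]
  14. access ant: HIT. Cache (LRU->MRU): [fox kiwi pear cat ant]
  15. access hen: MISS. Cache (LRU->MRU): [fox kiwi pear cat ant hen]
  16. access ant: HIT. Cache (LRU->MRU): [fox kiwi pear cat hen ant]
  17. access ant: HIT. Cache (LRU->MRU): [fox kiwi pear cat hen ant]
  18. access cat: HIT. Cache (LRU->MRU): [fox kiwi pear hen ant cat]
  19. access cat: HIT. Cache (LRU->MRU): [fox kiwi pear hen ant cat]
  20. access kiwi: HIT. Cache (LRU->MRU): [fox pear hen ant cat kiwi]
  21. access ant: HIT. Cache (LRU->MRU): [fox pear hen cat kiwi ant]
  22. access kiwi: HIT. Cache (LRU->MRU): [fox pear hen cat ant kiwi]
  23. access cat: HIT. Cache (LRU->MRU): [fox pear hen ant kiwi cat]
  24. access rat: MISS. Cache (LRU->MRU): [fox pear hen ant kiwi cat rat]
  25. access fox: HIT. Cache (LRU->MRU): [pear hen ant kiwi cat rat fox]
  26. access hen: HIT. Cache (LRU->MRU): [pear ant kiwi cat rat fox hen]
  27. access eel: MISS. Cache (LRU->MRU): [pear ant kiwi cat rat fox hen eel]
  28. access owl: MISS, evict pear. Cache (LRU->MRU): [ant kiwi cat rat fox hen eel owl]
Total: 19 hits, 9 misses, 1 evictions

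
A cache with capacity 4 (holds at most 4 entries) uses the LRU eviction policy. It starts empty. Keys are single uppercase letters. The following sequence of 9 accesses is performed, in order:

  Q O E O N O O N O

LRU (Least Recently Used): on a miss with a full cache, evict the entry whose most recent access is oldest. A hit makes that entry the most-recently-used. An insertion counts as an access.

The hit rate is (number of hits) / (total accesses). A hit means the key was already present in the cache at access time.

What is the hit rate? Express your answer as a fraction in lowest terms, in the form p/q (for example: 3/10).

Answer: 5/9

Derivation:
LRU simulation (capacity=4):
  1. access Q: MISS. Cache (LRU->MRU): [Q]
  2. access O: MISS. Cache (LRU->MRU): [Q O]
  3. access E: MISS. Cache (LRU->MRU): [Q O E]
  4. access O: HIT. Cache (LRU->MRU): [Q E O]
  5. access N: MISS. Cache (LRU->MRU): [Q E O N]
  6. access O: HIT. Cache (LRU->MRU): [Q E N O]
  7. access O: HIT. Cache (LRU->MRU): [Q E N O]
  8. access N: HIT. Cache (LRU->MRU): [Q E O N]
  9. access O: HIT. Cache (LRU->MRU): [Q E N O]
Total: 5 hits, 4 misses, 0 evictions

Hit rate = 5/9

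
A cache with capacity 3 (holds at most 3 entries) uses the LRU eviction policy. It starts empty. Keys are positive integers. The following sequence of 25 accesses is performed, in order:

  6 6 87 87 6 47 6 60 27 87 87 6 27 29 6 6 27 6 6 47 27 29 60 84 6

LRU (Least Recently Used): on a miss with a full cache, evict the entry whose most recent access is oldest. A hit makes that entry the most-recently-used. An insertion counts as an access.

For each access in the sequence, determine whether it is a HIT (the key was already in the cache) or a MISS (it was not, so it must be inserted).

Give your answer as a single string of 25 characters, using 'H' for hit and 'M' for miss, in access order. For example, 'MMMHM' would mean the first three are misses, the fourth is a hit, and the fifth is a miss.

Answer: MHMHHMHMMMHMHMHHHHHMHMMMM

Derivation:
LRU simulation (capacity=3):
  1. access 6: MISS. Cache (LRU->MRU): [6]
  2. access 6: HIT. Cache (LRU->MRU): [6]
  3. access 87: MISS. Cache (LRU->MRU): [6 87]
  4. access 87: HIT. Cache (LRU->MRU): [6 87]
  5. access 6: HIT. Cache (LRU->MRU): [87 6]
  6. access 47: MISS. Cache (LRU->MRU): [87 6 47]
  7. access 6: HIT. Cache (LRU->MRU): [87 47 6]
  8. access 60: MISS, evict 87. Cache (LRU->MRU): [47 6 60]
  9. access 27: MISS, evict 47. Cache (LRU->MRU): [6 60 27]
  10. access 87: MISS, evict 6. Cache (LRU->MRU): [60 27 87]
  11. access 87: HIT. Cache (LRU->MRU): [60 27 87]
  12. access 6: MISS, evict 60. Cache (LRU->MRU): [27 87 6]
  13. access 27: HIT. Cache (LRU->MRU): [87 6 27]
  14. access 29: MISS, evict 87. Cache (LRU->MRU): [6 27 29]
  15. access 6: HIT. Cache (LRU->MRU): [27 29 6]
  16. access 6: HIT. Cache (LRU->MRU): [27 29 6]
  17. access 27: HIT. Cache (LRU->MRU): [29 6 27]
  18. access 6: HIT. Cache (LRU->MRU): [29 27 6]
  19. access 6: HIT. Cache (LRU->MRU): [29 27 6]
  20. access 47: MISS, evict 29. Cache (LRU->MRU): [27 6 47]
  21. access 27: HIT. Cache (LRU->MRU): [6 47 27]
  22. access 29: MISS, evict 6. Cache (LRU->MRU): [47 27 29]
  23. access 60: MISS, evict 47. Cache (LRU->MRU): [27 29 60]
  24. access 84: MISS, evict 27. Cache (LRU->MRU): [29 60 84]
  25. access 6: MISS, evict 29. Cache (LRU->MRU): [60 84 6]
Total: 12 hits, 13 misses, 10 evictions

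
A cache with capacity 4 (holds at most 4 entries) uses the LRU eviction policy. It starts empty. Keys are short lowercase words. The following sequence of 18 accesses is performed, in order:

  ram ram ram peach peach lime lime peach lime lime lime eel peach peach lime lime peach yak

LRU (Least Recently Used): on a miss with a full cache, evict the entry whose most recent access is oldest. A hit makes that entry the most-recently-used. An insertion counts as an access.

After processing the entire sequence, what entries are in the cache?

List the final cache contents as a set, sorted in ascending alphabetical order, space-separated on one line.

LRU simulation (capacity=4):
  1. access ram: MISS. Cache (LRU->MRU): [ram]
  2. access ram: HIT. Cache (LRU->MRU): [ram]
  3. access ram: HIT. Cache (LRU->MRU): [ram]
  4. access peach: MISS. Cache (LRU->MRU): [ram peach]
  5. access peach: HIT. Cache (LRU->MRU): [ram peach]
  6. access lime: MISS. Cache (LRU->MRU): [ram peach lime]
  7. access lime: HIT. Cache (LRU->MRU): [ram peach lime]
  8. access peach: HIT. Cache (LRU->MRU): [ram lime peach]
  9. access lime: HIT. Cache (LRU->MRU): [ram peach lime]
  10. access lime: HIT. Cache (LRU->MRU): [ram peach lime]
  11. access lime: HIT. Cache (LRU->MRU): [ram peach lime]
  12. access eel: MISS. Cache (LRU->MRU): [ram peach lime eel]
  13. access peach: HIT. Cache (LRU->MRU): [ram lime eel peach]
  14. access peach: HIT. Cache (LRU->MRU): [ram lime eel peach]
  15. access lime: HIT. Cache (LRU->MRU): [ram eel peach lime]
  16. access lime: HIT. Cache (LRU->MRU): [ram eel peach lime]
  17. access peach: HIT. Cache (LRU->MRU): [ram eel lime peach]
  18. access yak: MISS, evict ram. Cache (LRU->MRU): [eel lime peach yak]
Total: 13 hits, 5 misses, 1 evictions

Answer: eel lime peach yak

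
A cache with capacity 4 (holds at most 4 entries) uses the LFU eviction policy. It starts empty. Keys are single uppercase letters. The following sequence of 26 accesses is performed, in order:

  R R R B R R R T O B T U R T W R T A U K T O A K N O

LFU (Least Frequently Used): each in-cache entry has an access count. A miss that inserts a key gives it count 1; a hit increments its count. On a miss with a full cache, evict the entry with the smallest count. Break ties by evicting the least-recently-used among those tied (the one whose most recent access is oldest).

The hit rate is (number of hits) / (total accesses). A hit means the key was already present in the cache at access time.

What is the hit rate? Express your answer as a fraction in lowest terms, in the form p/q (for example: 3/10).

Answer: 6/13

Derivation:
LFU simulation (capacity=4):
  1. access R: MISS. Cache: [R(c=1)]
  2. access R: HIT, count now 2. Cache: [R(c=2)]
  3. access R: HIT, count now 3. Cache: [R(c=3)]
  4. access B: MISS. Cache: [B(c=1) R(c=3)]
  5. access R: HIT, count now 4. Cache: [B(c=1) R(c=4)]
  6. access R: HIT, count now 5. Cache: [B(c=1) R(c=5)]
  7. access R: HIT, count now 6. Cache: [B(c=1) R(c=6)]
  8. access T: MISS. Cache: [B(c=1) T(c=1) R(c=6)]
  9. access O: MISS. Cache: [B(c=1) T(c=1) O(c=1) R(c=6)]
  10. access B: HIT, count now 2. Cache: [T(c=1) O(c=1) B(c=2) R(c=6)]
  11. access T: HIT, count now 2. Cache: [O(c=1) B(c=2) T(c=2) R(c=6)]
  12. access U: MISS, evict O(c=1). Cache: [U(c=1) B(c=2) T(c=2) R(c=6)]
  13. access R: HIT, count now 7. Cache: [U(c=1) B(c=2) T(c=2) R(c=7)]
  14. access T: HIT, count now 3. Cache: [U(c=1) B(c=2) T(c=3) R(c=7)]
  15. access W: MISS, evict U(c=1). Cache: [W(c=1) B(c=2) T(c=3) R(c=7)]
  16. access R: HIT, count now 8. Cache: [W(c=1) B(c=2) T(c=3) R(c=8)]
  17. access T: HIT, count now 4. Cache: [W(c=1) B(c=2) T(c=4) R(c=8)]
  18. access A: MISS, evict W(c=1). Cache: [A(c=1) B(c=2) T(c=4) R(c=8)]
  19. access U: MISS, evict A(c=1). Cache: [U(c=1) B(c=2) T(c=4) R(c=8)]
  20. access K: MISS, evict U(c=1). Cache: [K(c=1) B(c=2) T(c=4) R(c=8)]
  21. access T: HIT, count now 5. Cache: [K(c=1) B(c=2) T(c=5) R(c=8)]
  22. access O: MISS, evict K(c=1). Cache: [O(c=1) B(c=2) T(c=5) R(c=8)]
  23. access A: MISS, evict O(c=1). Cache: [A(c=1) B(c=2) T(c=5) R(c=8)]
  24. access K: MISS, evict A(c=1). Cache: [K(c=1) B(c=2) T(c=5) R(c=8)]
  25. access N: MISS, evict K(c=1). Cache: [N(c=1) B(c=2) T(c=5) R(c=8)]
  26. access O: MISS, evict N(c=1). Cache: [O(c=1) B(c=2) T(c=5) R(c=8)]
Total: 12 hits, 14 misses, 10 evictions

Hit rate = 12/26 = 6/13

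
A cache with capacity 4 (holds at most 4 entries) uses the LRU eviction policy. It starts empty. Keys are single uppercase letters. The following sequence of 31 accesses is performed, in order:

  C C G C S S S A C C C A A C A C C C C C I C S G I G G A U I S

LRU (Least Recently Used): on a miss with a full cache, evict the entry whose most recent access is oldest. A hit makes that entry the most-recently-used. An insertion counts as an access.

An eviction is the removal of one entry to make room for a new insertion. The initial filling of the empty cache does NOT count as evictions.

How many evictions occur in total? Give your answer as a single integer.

Answer: 5

Derivation:
LRU simulation (capacity=4):
  1. access C: MISS. Cache (LRU->MRU): [C]
  2. access C: HIT. Cache (LRU->MRU): [C]
  3. access G: MISS. Cache (LRU->MRU): [C G]
  4. access C: HIT. Cache (LRU->MRU): [G C]
  5. access S: MISS. Cache (LRU->MRU): [G C S]
  6. access S: HIT. Cache (LRU->MRU): [G C S]
  7. access S: HIT. Cache (LRU->MRU): [G C S]
  8. access A: MISS. Cache (LRU->MRU): [G C S A]
  9. access C: HIT. Cache (LRU->MRU): [G S A C]
  10. access C: HIT. Cache (LRU->MRU): [G S A C]
  11. access C: HIT. Cache (LRU->MRU): [G S A C]
  12. access A: HIT. Cache (LRU->MRU): [G S C A]
  13. access A: HIT. Cache (LRU->MRU): [G S C A]
  14. access C: HIT. Cache (LRU->MRU): [G S A C]
  15. access A: HIT. Cache (LRU->MRU): [G S C A]
  16. access C: HIT. Cache (LRU->MRU): [G S A C]
  17. access C: HIT. Cache (LRU->MRU): [G S A C]
  18. access C: HIT. Cache (LRU->MRU): [G S A C]
  19. access C: HIT. Cache (LRU->MRU): [G S A C]
  20. access C: HIT. Cache (LRU->MRU): [G S A C]
  21. access I: MISS, evict G. Cache (LRU->MRU): [S A C I]
  22. access C: HIT. Cache (LRU->MRU): [S A I C]
  23. access S: HIT. Cache (LRU->MRU): [A I C S]
  24. access G: MISS, evict A. Cache (LRU->MRU): [I C S G]
  25. access I: HIT. Cache (LRU->MRU): [C S G I]
  26. access G: HIT. Cache (LRU->MRU): [C S I G]
  27. access G: HIT. Cache (LRU->MRU): [C S I G]
  28. access A: MISS, evict C. Cache (LRU->MRU): [S I G A]
  29. access U: MISS, evict S. Cache (LRU->MRU): [I G A U]
  30. access I: HIT. Cache (LRU->MRU): [G A U I]
  31. access S: MISS, evict G. Cache (LRU->MRU): [A U I S]
Total: 22 hits, 9 misses, 5 evictions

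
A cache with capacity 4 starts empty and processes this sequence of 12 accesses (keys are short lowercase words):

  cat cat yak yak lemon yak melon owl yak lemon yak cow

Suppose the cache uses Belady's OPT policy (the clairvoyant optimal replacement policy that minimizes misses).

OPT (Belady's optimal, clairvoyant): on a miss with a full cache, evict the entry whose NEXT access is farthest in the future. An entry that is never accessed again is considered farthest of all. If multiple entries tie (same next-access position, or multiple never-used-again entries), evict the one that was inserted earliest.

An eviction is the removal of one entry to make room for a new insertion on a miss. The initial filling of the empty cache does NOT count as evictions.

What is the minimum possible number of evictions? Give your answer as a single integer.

OPT (Belady) simulation (capacity=4):
  1. access cat: MISS. Cache: [cat]
  2. access cat: HIT. Next use of cat: never. Cache: [cat]
  3. access yak: MISS. Cache: [cat yak]
  4. access yak: HIT. Next use of yak: step 6. Cache: [cat yak]
  5. access lemon: MISS. Cache: [cat yak lemon]
  6. access yak: HIT. Next use of yak: step 9. Cache: [cat yak lemon]
  7. access melon: MISS. Cache: [cat yak lemon melon]
  8. access owl: MISS, evict cat (next use: never). Cache: [yak lemon melon owl]
  9. access yak: HIT. Next use of yak: step 11. Cache: [yak lemon melon owl]
  10. access lemon: HIT. Next use of lemon: never. Cache: [yak lemon melon owl]
  11. access yak: HIT. Next use of yak: never. Cache: [yak lemon melon owl]
  12. access cow: MISS, evict yak (next use: never). Cache: [lemon melon owl cow]
Total: 6 hits, 6 misses, 2 evictions

Answer: 2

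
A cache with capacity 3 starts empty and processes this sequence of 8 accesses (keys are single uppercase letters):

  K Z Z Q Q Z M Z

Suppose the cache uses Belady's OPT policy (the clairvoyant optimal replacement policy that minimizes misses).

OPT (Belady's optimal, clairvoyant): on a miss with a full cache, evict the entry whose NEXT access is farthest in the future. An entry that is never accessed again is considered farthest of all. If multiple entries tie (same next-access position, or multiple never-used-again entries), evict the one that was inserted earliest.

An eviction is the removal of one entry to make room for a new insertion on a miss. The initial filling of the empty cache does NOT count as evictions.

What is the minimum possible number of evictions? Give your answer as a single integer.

OPT (Belady) simulation (capacity=3):
  1. access K: MISS. Cache: [K]
  2. access Z: MISS. Cache: [K Z]
  3. access Z: HIT. Next use of Z: step 6. Cache: [K Z]
  4. access Q: MISS. Cache: [K Z Q]
  5. access Q: HIT. Next use of Q: never. Cache: [K Z Q]
  6. access Z: HIT. Next use of Z: step 8. Cache: [K Z Q]
  7. access M: MISS, evict K (next use: never). Cache: [Z Q M]
  8. access Z: HIT. Next use of Z: never. Cache: [Z Q M]
Total: 4 hits, 4 misses, 1 evictions

Answer: 1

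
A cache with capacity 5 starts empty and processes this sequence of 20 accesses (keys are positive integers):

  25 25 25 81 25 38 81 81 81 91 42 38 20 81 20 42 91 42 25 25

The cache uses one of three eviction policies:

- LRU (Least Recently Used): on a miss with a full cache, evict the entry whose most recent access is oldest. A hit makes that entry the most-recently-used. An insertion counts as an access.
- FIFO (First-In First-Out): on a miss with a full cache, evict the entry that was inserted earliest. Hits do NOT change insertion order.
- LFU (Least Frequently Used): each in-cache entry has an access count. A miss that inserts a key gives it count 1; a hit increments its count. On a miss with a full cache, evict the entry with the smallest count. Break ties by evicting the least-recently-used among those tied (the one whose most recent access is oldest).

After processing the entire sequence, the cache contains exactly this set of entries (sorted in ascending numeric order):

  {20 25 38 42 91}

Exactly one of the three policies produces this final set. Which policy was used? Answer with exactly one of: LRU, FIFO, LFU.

Simulating under each policy and comparing final sets:
  LRU: final set = {20 25 42 81 91} -> differs
  FIFO: final set = {20 25 38 42 91} -> MATCHES target
  LFU: final set = {20 25 42 81 91} -> differs
Only FIFO produces the target set.

Answer: FIFO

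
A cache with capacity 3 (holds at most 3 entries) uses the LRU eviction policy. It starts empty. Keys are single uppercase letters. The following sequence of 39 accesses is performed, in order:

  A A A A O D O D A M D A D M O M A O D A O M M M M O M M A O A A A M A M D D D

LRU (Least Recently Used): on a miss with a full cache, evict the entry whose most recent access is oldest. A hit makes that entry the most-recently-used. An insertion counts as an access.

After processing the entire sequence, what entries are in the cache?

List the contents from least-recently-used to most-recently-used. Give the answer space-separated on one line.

LRU simulation (capacity=3):
  1. access A: MISS. Cache (LRU->MRU): [A]
  2. access A: HIT. Cache (LRU->MRU): [A]
  3. access A: HIT. Cache (LRU->MRU): [A]
  4. access A: HIT. Cache (LRU->MRU): [A]
  5. access O: MISS. Cache (LRU->MRU): [A O]
  6. access D: MISS. Cache (LRU->MRU): [A O D]
  7. access O: HIT. Cache (LRU->MRU): [A D O]
  8. access D: HIT. Cache (LRU->MRU): [A O D]
  9. access A: HIT. Cache (LRU->MRU): [O D A]
  10. access M: MISS, evict O. Cache (LRU->MRU): [D A M]
  11. access D: HIT. Cache (LRU->MRU): [A M D]
  12. access A: HIT. Cache (LRU->MRU): [M D A]
  13. access D: HIT. Cache (LRU->MRU): [M A D]
  14. access M: HIT. Cache (LRU->MRU): [A D M]
  15. access O: MISS, evict A. Cache (LRU->MRU): [D M O]
  16. access M: HIT. Cache (LRU->MRU): [D O M]
  17. access A: MISS, evict D. Cache (LRU->MRU): [O M A]
  18. access O: HIT. Cache (LRU->MRU): [M A O]
  19. access D: MISS, evict M. Cache (LRU->MRU): [A O D]
  20. access A: HIT. Cache (LRU->MRU): [O D A]
  21. access O: HIT. Cache (LRU->MRU): [D A O]
  22. access M: MISS, evict D. Cache (LRU->MRU): [A O M]
  23. access M: HIT. Cache (LRU->MRU): [A O M]
  24. access M: HIT. Cache (LRU->MRU): [A O M]
  25. access M: HIT. Cache (LRU->MRU): [A O M]
  26. access O: HIT. Cache (LRU->MRU): [A M O]
  27. access M: HIT. Cache (LRU->MRU): [A O M]
  28. access M: HIT. Cache (LRU->MRU): [A O M]
  29. access A: HIT. Cache (LRU->MRU): [O M A]
  30. access O: HIT. Cache (LRU->MRU): [M A O]
  31. access A: HIT. Cache (LRU->MRU): [M O A]
  32. access A: HIT. Cache (LRU->MRU): [M O A]
  33. access A: HIT. Cache (LRU->MRU): [M O A]
  34. access M: HIT. Cache (LRU->MRU): [O A M]
  35. access A: HIT. Cache (LRU->MRU): [O M A]
  36. access M: HIT. Cache (LRU->MRU): [O A M]
  37. access D: MISS, evict O. Cache (LRU->MRU): [A M D]
  38. access D: HIT. Cache (LRU->MRU): [A M D]
  39. access D: HIT. Cache (LRU->MRU): [A M D]
Total: 30 hits, 9 misses, 6 evictions

Answer: A M D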